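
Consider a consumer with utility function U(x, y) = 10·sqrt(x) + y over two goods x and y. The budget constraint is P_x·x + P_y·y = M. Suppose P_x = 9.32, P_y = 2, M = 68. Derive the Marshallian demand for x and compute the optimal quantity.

Utility is quasi-linear in y; the FOC for x is 5/√x = P_x/P_y.
Solve: √x = 5·P_y/P_x, so x*(P_x,P_y) = (5·P_y/P_x)², and y* = (M − P_x·x*)/P_y.
Plugging in: x* = (5·2/9.32)² = 1.1512.

x* = 1.1512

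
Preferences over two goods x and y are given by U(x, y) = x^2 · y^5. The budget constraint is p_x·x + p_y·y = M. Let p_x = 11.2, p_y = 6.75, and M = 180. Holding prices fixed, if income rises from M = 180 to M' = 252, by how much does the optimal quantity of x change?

MU_x/MU_y = (2·y)/(5·x); tangency sets this equal to p_x/p_y.
So 2·p_y·y = 5·p_x·x; combined with the budget, a share 2/7 of income goes to x.
Demand: x*(p_x,p_y,M) = 2/7·M/p_x and y* = 5/7·M/p_y.
At p_x=11.2, p_y=6.75, M=180: x* = 2/7·180/11.2 = 4.5918.
At M' = 252: x* = 6.4286. Change: 6.4286 − 4.5918 = 1.8367.

Δx* = 1.8367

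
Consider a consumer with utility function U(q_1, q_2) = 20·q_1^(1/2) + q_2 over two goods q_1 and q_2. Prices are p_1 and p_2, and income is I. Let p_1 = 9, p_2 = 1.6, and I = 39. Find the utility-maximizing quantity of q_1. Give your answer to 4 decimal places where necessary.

q_1* = 3.1605

MU_q_1 = 10/√q_1, MU_q_2 = 1. Tangency: 10/√q_1 = p_1/p_2.
Solve: √q_1 = 10·p_2/p_1, so q_1*(p_1,p_2) = (10·p_2/p_1)², and q_2* = (I − p_1·q_1*)/p_2.
Plugging in: q_1* = (10·1.6/9)² = 3.1605.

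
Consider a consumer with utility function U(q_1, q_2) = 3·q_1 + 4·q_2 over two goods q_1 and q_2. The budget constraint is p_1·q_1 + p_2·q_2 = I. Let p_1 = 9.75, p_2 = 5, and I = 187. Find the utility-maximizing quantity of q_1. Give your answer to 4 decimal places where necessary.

q_1* = 0

q_2 gives more utility per dollar, so spend all income on q_2: q_2* = I/p_2, q_1* = 0.
Numerically: q_1* = 0, q_2* = 37.4.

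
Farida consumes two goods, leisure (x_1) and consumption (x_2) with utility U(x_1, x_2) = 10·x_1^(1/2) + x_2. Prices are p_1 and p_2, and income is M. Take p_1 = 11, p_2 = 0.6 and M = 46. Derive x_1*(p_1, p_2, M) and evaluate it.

Set MRS = p_1/p_2: 5·x_1^(−1/2) = p_1/p_2.
Thus x_1* = (5·p_2/p_1)² — independent of M — with the rest of income spent on x_2.
Plugging in: x_1* = (5·0.6/11)² = 0.0744.

x_1* = 0.0744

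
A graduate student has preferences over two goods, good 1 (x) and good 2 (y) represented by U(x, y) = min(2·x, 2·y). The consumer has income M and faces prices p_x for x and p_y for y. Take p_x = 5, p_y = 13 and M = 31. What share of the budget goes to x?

With perfect complements, no substitution: consume in ratio x:y = 2:2.
Budget: p_x·x + p_y·x = M, so (2·p_x + 2·p_y)·x = 2·M.
Demand: x*(p_x,p_y,M) = 2·M/(2·p_x + 2·p_y), y* = 2·M/(2·p_x + 2·p_y).
Here 2·5 + 2·13 = 36, giving x* = 1.7222 and y* = 1.7222.
Expenditure on x: 5·1.7222 = 8.6111; share = 0.2778.

share on x = 0.2778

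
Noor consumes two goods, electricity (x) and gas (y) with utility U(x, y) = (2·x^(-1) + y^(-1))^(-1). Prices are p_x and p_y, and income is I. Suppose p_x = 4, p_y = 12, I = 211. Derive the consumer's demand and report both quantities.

MU_x ∝ 2·x^(-2), MU_y ∝ y^(-2), so MRS = 2·(y/x)^(2) = p_x/p_y.
Solve for the ratio: y/x = [(1/2)·p_x/p_y]^(0.5).
With the ratio pinned down, the budget gives x* = I/(p_x + p_y·(y/x)) and y* = (y/x)·x*.
Numerically y/x = 0.408248, so x* = 211/(4 + 12·0.408248) = 23.7106 and y* = 0.408248·23.7106 = 9.6798.

x* = 23.7106, y* = 9.6798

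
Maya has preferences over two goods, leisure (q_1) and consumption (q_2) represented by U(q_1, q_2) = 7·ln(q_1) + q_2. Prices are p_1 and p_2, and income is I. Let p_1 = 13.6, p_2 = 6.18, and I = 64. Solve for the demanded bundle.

q_1* = 3.1809, q_2* = 3.356

Set MRS = p_1/p_2: (7/q_1)/1 = p_1/p_2.
So q_1*(p_1,p_2) = 7·p_2/p_1, independent of income; and q_2* = (I − 7·p_2)/p_2.
At the given prices: q_1* = 7·6.18/13.6 = 3.1809, and q_2* = 3.356.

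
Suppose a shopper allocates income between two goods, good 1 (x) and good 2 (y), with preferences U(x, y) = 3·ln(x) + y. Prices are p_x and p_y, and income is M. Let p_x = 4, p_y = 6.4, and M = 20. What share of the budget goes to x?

So x*(p_x,p_y) = 3·p_y/p_x, independent of income; and y* = (M − 3·p_y)/p_y.
At the given prices: x* = 3·6.4/4 = 4.8, and y* = 0.125.
Expenditure on x: 4·4.8 = 19.2; share = 0.96.

share on x = 0.96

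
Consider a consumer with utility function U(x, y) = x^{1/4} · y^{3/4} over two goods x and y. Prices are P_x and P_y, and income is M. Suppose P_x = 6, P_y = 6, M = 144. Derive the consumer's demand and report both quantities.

MU_x/MU_y = (0.25·y)/(0.75·x); tangency sets this equal to P_x/P_y.
So 0.25·P_y·y = 0.75·P_x·x; combined with the budget, a share 0.25 of income goes to x.
Demand: x*(P_x,P_y,M) = 0.25·M/P_x and y* = 0.75·M/P_y.
At P_x=6, P_y=6, M=144: x* = 0.25·144/6 = 6, y* = 18.

x* = 6, y* = 18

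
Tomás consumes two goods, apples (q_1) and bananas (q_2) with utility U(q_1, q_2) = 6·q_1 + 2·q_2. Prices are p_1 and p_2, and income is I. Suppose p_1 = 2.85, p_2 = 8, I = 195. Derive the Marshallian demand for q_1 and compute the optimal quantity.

q_1 gives more utility per dollar, so spend all income on q_1: q_1* = I/p_1, q_2* = 0.
Numerically: q_1* = 68.4211, q_2* = 0.

q_1* = 68.4211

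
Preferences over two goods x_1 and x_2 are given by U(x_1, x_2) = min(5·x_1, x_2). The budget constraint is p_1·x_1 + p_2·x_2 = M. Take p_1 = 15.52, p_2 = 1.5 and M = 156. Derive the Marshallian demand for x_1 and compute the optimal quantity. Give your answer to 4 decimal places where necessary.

Leontief preferences: the optimum is at the kink where x_1/1 = x_2/5, i.e. x_2 = 5·x_1.
Budget: p_1·x_1 + p_2·5·x_1 = M, so (p_1 + 5·p_2)·x_1 = M.
Demand: x_1*(p_1,p_2,M) = M/(p_1 + 5·p_2), x_2* = 5·M/(p_1 + 5·p_2).
Here 15.52 + 5·1.5 = 23.02, giving x_1* = 6.7767.

x_1* = 6.7767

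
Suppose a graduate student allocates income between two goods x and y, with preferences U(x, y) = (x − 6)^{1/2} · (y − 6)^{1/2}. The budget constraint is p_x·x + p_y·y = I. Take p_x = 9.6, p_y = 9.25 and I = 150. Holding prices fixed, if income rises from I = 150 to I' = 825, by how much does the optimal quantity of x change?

Δx* = 35.1562

Let x' = x−6, y' = y−6. MRS = y'/x' = p_x/p_y.
Substituting into the budget: x* = 6 + 0.5·(I − 6·p_x − 6·p_y)/p_x, and y* = 6 + 0.5·(…)/p_y.
Discretionary income = 150 − 6·9.6 − 6·9.25 = 36.9; x* = 6 + 0.5·36.9/9.6 = 7.9219.
At I' = 825: x* = 43.0781. Change: 43.0781 − 7.9219 = 35.1562.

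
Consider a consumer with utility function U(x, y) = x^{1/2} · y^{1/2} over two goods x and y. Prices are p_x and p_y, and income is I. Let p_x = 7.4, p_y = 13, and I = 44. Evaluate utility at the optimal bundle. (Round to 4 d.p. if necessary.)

V = 2.243

MU_x/MU_y = (0.5·y)/(0.5·x); tangency sets this equal to p_x/p_y.
Rearranging, p_y·y = p_x·x. Substituting into the budget gives p_x·x·(1 + 1) = I.
Demand: x*(p_x,p_y,I) = 0.5·I/p_x and y* = 0.5·I/p_y.
At p_x=7.4, p_y=13, I=44: x* = 0.5·44/7.4 = 2.973, y* = 1.6923.
Utility at the optimum: U(2.973, 1.6923) = 2.243.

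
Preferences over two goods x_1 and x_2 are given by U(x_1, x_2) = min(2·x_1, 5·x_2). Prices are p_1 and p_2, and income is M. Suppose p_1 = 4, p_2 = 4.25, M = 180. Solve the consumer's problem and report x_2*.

x_2* = 12.6316

Leontief preferences: the optimum is at the kink where x_1/5 = x_2/2, i.e. x_2 = (2/5)·x_1.
Budget: p_1·x_1 + p_2·(2/5)·x_1 = M, so (5·p_1 + 2·p_2)·x_1 = 5·M.
Demand: x_1*(p_1,p_2,M) = 5·M/(5·p_1 + 2·p_2), x_2* = 2·M/(5·p_1 + 2·p_2).
Here 5·4 + 2·4.25 = 28.5, giving x_2* = 12.6316.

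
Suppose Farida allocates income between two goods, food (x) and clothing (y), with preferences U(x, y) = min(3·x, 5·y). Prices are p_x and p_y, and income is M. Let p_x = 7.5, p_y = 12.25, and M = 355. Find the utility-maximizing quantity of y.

Leontief preferences: the optimum is at the kink where x/5 = y/3, i.e. y = (3/5)·x.
Budget: p_x·x + p_y·(3/5)·x = M, so (5·p_x + 3·p_y)·x = 5·M.
Demand: x*(p_x,p_y,M) = 5·M/(5·p_x + 3·p_y), y* = 3·M/(5·p_x + 3·p_y).
Here 5·7.5 + 3·12.25 = 74.25, giving y* = 14.3434.

y* = 14.3434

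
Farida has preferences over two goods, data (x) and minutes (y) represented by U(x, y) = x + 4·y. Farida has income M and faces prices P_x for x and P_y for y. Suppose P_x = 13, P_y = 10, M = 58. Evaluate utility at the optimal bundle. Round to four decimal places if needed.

Perfect substitutes: compare marginal utility per dollar. 1/P_x vs 4/P_y → 0.0769 vs 0.4.
y gives more utility per dollar, so spend all income on y: y* = M/P_y, x* = 0.
Numerically: x* = 0, y* = 5.8.
Utility at the optimum: U(0, 5.8) = 23.2.

V = 23.2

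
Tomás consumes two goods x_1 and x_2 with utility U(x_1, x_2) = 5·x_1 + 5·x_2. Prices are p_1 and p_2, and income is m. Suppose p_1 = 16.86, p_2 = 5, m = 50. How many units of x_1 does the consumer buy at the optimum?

Linear utility — the consumer picks whichever good has higher MU/price: 5/16.86 = 0.2966 vs 5/5 = 1.
x_2 gives more utility per dollar, so spend all income on x_2: x_2* = m/p_2, x_1* = 0.
Numerically: x_1* = 0, x_2* = 10.

x_1* = 0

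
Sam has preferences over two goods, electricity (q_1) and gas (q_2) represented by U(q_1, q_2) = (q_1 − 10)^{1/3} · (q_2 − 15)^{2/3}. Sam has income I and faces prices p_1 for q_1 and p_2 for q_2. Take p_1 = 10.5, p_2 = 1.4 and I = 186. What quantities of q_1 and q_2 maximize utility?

q_1* = 11.9048, q_2* = 43.5714

MRS = (1/2)·(q_2−15)/(q_1−10). Tangency with p_1/p_2 gives q_2−15 = 2·(p_1/p_2)·(q_1−10).
Substituting into the budget: q_1* = 10 + 1/3·(I − 10·p_1 − 15·p_2)/p_1, and q_2* = 15 + 2/3·(…)/p_2.
Discretionary income = 186 − 10·10.5 − 15·1.4 = 60; q_1* = 10 + 1/3·60/10.5 = 11.9048; q_2* = 15 + 2/3·60/1.4 = 43.5714.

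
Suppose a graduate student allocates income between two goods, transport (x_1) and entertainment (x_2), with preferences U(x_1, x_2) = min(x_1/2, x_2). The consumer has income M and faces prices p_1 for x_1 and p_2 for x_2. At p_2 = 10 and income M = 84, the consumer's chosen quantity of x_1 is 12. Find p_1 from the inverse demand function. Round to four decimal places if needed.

p_1 = 2

With perfect complements, no substitution: consume in ratio x_1:x_2 = 2:1.
Budget: p_1·x_1 + p_2·(1/2)·x_1 = M, so (2·p_1 + p_2)·x_1 = 2·M.
Demand: x_1*(p_1,p_2,M) = 2·M/(2·p_1 + p_2), x_2* = M/(2·p_1 + p_2).
Set x_1* = 12 in the demand function and solve for p_1: p_1 = 2.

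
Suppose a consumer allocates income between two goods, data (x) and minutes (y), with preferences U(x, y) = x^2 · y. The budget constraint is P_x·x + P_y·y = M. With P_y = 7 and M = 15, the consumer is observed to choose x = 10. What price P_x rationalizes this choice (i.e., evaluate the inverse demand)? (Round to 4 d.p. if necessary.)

The MRS is 2·y/x. Set MRS = P_x/P_y.
Rearranging, P_y·y = (1/2)·P_x·x. Substituting into the budget gives P_x·x·(1 + (1/2)) = M.
Demand: x*(P_x,P_y,M) = 2/3·M/P_x and y* = 1/3·M/P_y.
Set x* = 10 in the demand function and solve for P_x: P_x = 1.

P_x = 1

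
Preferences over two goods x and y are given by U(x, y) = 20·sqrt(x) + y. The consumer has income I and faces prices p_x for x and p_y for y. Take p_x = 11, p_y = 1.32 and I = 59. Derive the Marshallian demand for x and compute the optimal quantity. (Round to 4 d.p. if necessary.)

Utility is quasi-linear in y; the FOC for x is 10/√x = p_x/p_y.
Solve: √x = 10·p_y/p_x, so x*(p_x,p_y) = (10·p_y/p_x)², and y* = (I − p_x·x*)/p_y.
Plugging in: x* = (10·1.32/11)² = 1.44.

x* = 1.44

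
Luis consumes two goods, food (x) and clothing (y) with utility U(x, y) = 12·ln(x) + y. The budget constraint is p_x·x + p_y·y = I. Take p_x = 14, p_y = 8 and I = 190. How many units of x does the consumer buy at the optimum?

x* = 6.8571

Set MRS = p_x/p_y: (12/x)/1 = p_x/p_y.
So x*(p_x,p_y) = 12·p_y/p_x, independent of income; and y* = (I − 12·p_y)/p_y.
At the given prices: x* = 12·8/14 = 6.8571.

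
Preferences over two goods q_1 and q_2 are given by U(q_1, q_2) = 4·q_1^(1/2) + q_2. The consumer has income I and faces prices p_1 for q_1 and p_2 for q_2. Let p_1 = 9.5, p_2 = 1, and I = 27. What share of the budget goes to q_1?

share on q_1 = 0.0156

Utility is quasi-linear in q_2; the FOC for q_1 is 2/√q_1 = p_1/p_2.
Solve: √q_1 = 2·p_2/p_1, so q_1*(p_1,p_2) = (2·p_2/p_1)², and q_2* = (I − p_1·q_1*)/p_2.
Plugging in: q_1* = (2·1/9.5)² = 0.0443, q_2* = 26.5789.
Expenditure on q_1: 9.5·0.0443 = 0.4211; share = 0.0156.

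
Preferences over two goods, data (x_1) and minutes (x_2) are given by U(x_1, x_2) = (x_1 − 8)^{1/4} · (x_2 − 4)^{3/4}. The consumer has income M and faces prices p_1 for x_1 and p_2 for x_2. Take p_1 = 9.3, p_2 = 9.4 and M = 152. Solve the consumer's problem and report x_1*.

x_1* = 9.0753

This is Cobb-Douglas in (x_1−8, x_2−4): tangency gives 0.25·p_2·(x_2−4) = 0.75·p_1·(x_1−8).
After buying the subsistence bundle (8, 4), a share 0.25 of the remaining income goes to x_1: x_1* = 8 + 0.25·(M − 8p_1 − 4p_2)/p_1.
Discretionary income = 152 − 8·9.3 − 4·9.4 = 40; x_1* = 8 + 0.25·40/9.3 = 9.0753.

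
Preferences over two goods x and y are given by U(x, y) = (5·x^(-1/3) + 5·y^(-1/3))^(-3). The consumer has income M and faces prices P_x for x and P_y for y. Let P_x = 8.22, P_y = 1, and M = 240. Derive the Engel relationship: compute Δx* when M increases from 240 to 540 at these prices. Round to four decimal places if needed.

Δx* = 22.9452

Numerically y/x = 4.854605, so x* = 240/(8.22 + 1·4.854605) = 18.3562.
At M' = 540: x* = 41.3014. Change: 41.3014 − 18.3562 = 22.9452.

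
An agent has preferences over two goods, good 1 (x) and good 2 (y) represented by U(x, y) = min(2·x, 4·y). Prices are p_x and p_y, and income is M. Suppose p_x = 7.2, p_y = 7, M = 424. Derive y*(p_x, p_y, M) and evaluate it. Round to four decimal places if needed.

y* = 19.8131

With perfect complements, no substitution: consume in ratio x:y = 4:2.
Budget: p_x·x + p_y·(1/2)·x = M, so (4·p_x + 2·p_y)·x = 4·M.
Demand: x*(p_x,p_y,M) = 4·M/(4·p_x + 2·p_y), y* = 2·M/(4·p_x + 2·p_y).
Here 4·7.2 + 2·7 = 42.8, giving y* = 19.8131.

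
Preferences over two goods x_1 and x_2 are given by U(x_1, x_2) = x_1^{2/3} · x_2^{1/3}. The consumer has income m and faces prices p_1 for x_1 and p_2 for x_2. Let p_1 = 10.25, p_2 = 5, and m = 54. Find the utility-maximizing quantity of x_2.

Tangency: MRS = 2·x_2/x_1 = p_1/p_2.
So 2/3·p_2·x_2 = 1/3·p_1·x_1; combined with the budget, a share 2/3 of income goes to x_1.
Demand: x_1*(p_1,p_2,m) = 2/3·m/p_1 and x_2* = 1/3·m/p_2.
At p_1=10.25, p_2=5, m=54: x_2* = 1/3·54/5 = 3.6.

x_2* = 3.6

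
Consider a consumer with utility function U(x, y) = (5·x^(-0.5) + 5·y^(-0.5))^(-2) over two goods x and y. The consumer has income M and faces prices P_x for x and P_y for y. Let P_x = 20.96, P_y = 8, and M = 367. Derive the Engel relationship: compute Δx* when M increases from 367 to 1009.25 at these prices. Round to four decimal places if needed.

MRS = MU_x/MU_y = (y/x)^(1.5). Set equal to P_x/P_y.
Solve for the ratio: y/x = [P_x/P_y]^(2/3).
With the ratio pinned down, the budget gives x* = M/(P_x + P_y·(y/x)) and y* = (y/x)·x*.
Numerically y/x = 1.900498, so x* = 367/(20.96 + 8·1.900498) = 10.1482.
At M' = 1009.25: x* = 27.9076. Change: 27.9076 − 10.1482 = 17.7594.

Δx* = 17.7594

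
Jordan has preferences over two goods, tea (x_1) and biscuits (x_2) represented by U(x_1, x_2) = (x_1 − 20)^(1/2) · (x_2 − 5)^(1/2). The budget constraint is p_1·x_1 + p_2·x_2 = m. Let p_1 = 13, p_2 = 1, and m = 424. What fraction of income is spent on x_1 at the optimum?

share on x_1 = 0.8007

This is Cobb-Douglas in (x_1−20, x_2−5): tangency gives 0.5·p_2·(x_2−5) = 0.5·p_1·(x_1−20).
After buying the subsistence bundle (20, 5), a share 0.5 of the remaining income goes to x_1: x_1* = 20 + 0.5·(m − 20p_1 − 5p_2)/p_1.
Discretionary income = 424 − 20·13 − 5·1 = 159; x_1* = 20 + 0.5·159/13 = 26.1154; x_2* = 5 + 0.5·159/1 = 84.5.
Expenditure on x_1: 13·26.1154 = 339.5; share = 0.8007.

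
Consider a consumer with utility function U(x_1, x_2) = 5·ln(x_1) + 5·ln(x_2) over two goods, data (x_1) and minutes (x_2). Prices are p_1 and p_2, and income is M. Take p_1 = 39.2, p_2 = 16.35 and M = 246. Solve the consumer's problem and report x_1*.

The MRS is x_2/x_1. Set MRS = p_1/p_2.
Rearranging, p_2·x_2 = p_1·x_1. Substituting into the budget gives p_1·x_1·(1 + 1) = M.
Demand: x_1*(p_1,p_2,M) = 0.5·M/p_1 and x_2* = 0.5·M/p_2.
At p_1=39.2, p_2=16.35, M=246: x_1* = 0.5·246/39.2 = 3.1378.

x_1* = 3.1378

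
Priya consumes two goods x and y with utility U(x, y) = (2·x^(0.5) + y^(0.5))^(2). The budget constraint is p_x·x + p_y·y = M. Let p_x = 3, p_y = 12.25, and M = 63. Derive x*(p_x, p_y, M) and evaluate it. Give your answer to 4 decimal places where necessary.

x* = 19.7885

From the CES first-order condition, 2·(y/x)^(0.5) = p_x/p_y.
Solve for the ratio: y/x = [(1/2)·p_x/p_y]^(2).
With the ratio pinned down, the budget gives x* = M/(p_x + p_y·(y/x)) and y* = (y/x)·x*.
Numerically y/x = 0.014994, so x* = 63/(3 + 12.25·0.014994) = 19.7885.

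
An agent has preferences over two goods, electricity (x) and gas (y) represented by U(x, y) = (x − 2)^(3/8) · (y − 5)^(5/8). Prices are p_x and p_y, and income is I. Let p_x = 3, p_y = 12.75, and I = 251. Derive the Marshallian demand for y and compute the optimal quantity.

This is Cobb-Douglas in (x−2, y−5): tangency gives 0.375·p_y·(y−5) = 0.625·p_x·(x−2).
After buying the subsistence bundle (2, 5), a share 0.375 of the remaining income goes to x: x* = 2 + 0.375·(I − 2p_x − 5p_y)/p_x.
Discretionary income = 251 − 2·3 − 5·12.75 = 181.25; y* = 5 + 0.625·181.25/12.75 = 13.8848.

y* = 13.8848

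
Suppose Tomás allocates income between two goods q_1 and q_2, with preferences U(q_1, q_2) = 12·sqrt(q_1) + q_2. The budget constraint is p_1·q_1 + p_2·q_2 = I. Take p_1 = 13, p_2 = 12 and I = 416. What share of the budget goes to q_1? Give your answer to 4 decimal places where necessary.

share on q_1 = 0.9586

Utility is quasi-linear in q_2; the FOC for q_1 is 6/√q_1 = p_1/p_2.
Thus q_1* = (6·p_2/p_1)² — independent of I — with the rest of income spent on q_2.
Plugging in: q_1* = (6·12/13)² = 30.6746, q_2* = 1.4359.
Expenditure on q_1: 13·30.6746 = 398.7692; share = 0.9586.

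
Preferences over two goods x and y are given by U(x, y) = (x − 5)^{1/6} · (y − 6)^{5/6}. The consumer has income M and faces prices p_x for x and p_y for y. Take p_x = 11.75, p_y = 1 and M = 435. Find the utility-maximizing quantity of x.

x* = 10.2518

MRS = (1/5)·(y−6)/(x−5). Tangency with p_x/p_y gives y−6 = 5·(p_x/p_y)·(x−5).
After buying the subsistence bundle (5, 6), a share 1/6 of the remaining income goes to x: x* = 5 + 1/6·(M − 5p_x − 6p_y)/p_x.
Discretionary income = 435 − 5·11.75 − 6·1 = 370.25; x* = 5 + 1/6·370.25/11.75 = 10.2518.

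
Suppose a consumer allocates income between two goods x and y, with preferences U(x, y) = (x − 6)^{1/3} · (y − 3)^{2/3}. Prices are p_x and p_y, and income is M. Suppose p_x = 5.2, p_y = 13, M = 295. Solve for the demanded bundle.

x* = 20.4103, y* = 14.5282

Substituting into the budget: x* = 6 + 1/3·(M − 6·p_x − 3·p_y)/p_x, and y* = 3 + 2/3·(…)/p_y.
Discretionary income = 295 − 6·5.2 − 3·13 = 224.8; x* = 6 + 1/3·224.8/5.2 = 20.4103; y* = 3 + 2/3·224.8/13 = 14.5282.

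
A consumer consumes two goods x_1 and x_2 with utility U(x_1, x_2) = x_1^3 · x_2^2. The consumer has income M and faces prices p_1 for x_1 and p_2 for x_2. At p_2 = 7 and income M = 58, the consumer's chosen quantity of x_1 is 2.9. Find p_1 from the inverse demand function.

Tangency: MRS = (3/2)·x_2/x_1 = p_1/p_2.
Rearranging, p_2·x_2 = (2/3)·p_1·x_1. Substituting into the budget gives p_1·x_1·(1 + (2/3)) = M.
Demand: x_1*(p_1,p_2,M) = 0.6·M/p_1 and x_2* = 0.4·M/p_2.
Set x_1* = 2.9 in the demand function and solve for p_1: p_1 = 12.

p_1 = 12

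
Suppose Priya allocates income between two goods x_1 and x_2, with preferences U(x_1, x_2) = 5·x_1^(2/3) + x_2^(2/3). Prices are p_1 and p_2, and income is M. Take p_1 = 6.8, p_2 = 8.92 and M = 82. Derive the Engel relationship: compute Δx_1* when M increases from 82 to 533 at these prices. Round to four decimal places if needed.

MRS = MU_x_1/MU_x_2 = 5·(x_2/x_1)^(1/3). Set equal to p_1/p_2.
Solve for the ratio: x_2/x_1 = [(1/5)·p_1/p_2]^(3).
With the ratio pinned down, the budget gives x_1* = M/(p_1 + p_2·(x_2/x_1)) and x_2* = (x_2/x_1)·x_1*.
Numerically x_2/x_1 = 0.003544, so x_1* = 82/(6.8 + 8.92·0.003544) = 12.003.
At M' = 533: x_1* = 78.0196. Change: 78.0196 − 12.003 = 66.0166.

Δx_1* = 66.0166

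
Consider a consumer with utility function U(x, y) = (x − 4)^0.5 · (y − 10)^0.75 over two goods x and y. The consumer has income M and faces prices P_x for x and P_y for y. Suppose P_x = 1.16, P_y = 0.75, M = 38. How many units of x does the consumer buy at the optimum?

x* = 12.9172

MRS = (2/3)·(y−10)/(x−4). Tangency with P_x/P_y gives y−10 = (3/2)·(P_x/P_y)·(x−4).
After buying the subsistence bundle (4, 10), a share 0.4 of the remaining income goes to x: x* = 4 + 0.4·(M − 4P_x − 10P_y)/P_x.
Discretionary income = 38 − 4·1.16 − 10·0.75 = 25.86; x* = 4 + 0.4·25.86/1.16 = 12.9172.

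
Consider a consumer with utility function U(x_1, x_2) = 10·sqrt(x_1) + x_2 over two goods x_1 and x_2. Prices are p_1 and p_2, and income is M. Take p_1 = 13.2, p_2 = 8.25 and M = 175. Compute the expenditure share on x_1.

share on x_1 = 0.7366

MU_x_1 = 5/√x_1, MU_x_2 = 1. Tangency: 5/√x_1 = p_1/p_2.
Thus x_1* = (5·p_2/p_1)² — independent of M — with the rest of income spent on x_2.
Plugging in: x_1* = (5·8.25/13.2)² = 9.7656, x_2* = 5.5871.
Expenditure on x_1: 13.2·9.7656 = 128.9062; share = 0.7366.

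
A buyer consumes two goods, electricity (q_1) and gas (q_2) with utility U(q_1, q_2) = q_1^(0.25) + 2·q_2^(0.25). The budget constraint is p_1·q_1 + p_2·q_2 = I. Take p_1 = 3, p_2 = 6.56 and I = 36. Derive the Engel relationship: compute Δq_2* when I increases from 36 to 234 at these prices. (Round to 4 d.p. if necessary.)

MRS = MU_q_1/MU_q_2 = (1/2)·(q_2/q_1)^(0.75). Set equal to p_1/p_2.
Hence q_2/q_1 = (2·p_1/p_2)^(1/(0.75)), i.e. raised to the 4/3 power.
Substitute q_2 = (q_2/q_1)·q_1 into the budget: q_1* = I/(p_1 + p_2·(q_2/q_1)).
Numerically q_2/q_1 = 0.88783, so q_1* = 36/(3 + 6.56·0.88783) = 4.0797 and q_2* = 0.88783·4.0797 = 3.6221.
At I' = 234: q_2* = 23.5436. Change: 23.5436 − 3.6221 = 19.9215.

Δq_2* = 19.9215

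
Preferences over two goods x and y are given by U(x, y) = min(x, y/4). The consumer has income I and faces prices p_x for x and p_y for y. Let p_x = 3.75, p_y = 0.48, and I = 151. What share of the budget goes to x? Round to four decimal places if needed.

Leontief preferences: the optimum is at the kink where x/1 = y/4, i.e. y = 4·x.
Budget: p_x·x + p_y·4·x = I, so (p_x + 4·p_y)·x = I.
Demand: x*(p_x,p_y,I) = I/(p_x + 4·p_y), y* = 4·I/(p_x + 4·p_y).
Here 3.75 + 4·0.48 = 5.67, giving x* = 26.6314 and y* = 106.5256.
Expenditure on x: 3.75·26.6314 = 99.8677; share = 0.6614.

share on x = 0.6614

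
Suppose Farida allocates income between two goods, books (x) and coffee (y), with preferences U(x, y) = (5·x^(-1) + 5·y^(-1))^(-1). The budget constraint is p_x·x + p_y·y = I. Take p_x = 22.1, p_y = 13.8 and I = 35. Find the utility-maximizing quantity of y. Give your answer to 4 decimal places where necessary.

y* = 1.1195

Numerically y/x = 1.265484, so x* = 35/(22.1 + 13.8·1.265484) = 0.8846 and y* = 1.265484·0.8846 = 1.1195.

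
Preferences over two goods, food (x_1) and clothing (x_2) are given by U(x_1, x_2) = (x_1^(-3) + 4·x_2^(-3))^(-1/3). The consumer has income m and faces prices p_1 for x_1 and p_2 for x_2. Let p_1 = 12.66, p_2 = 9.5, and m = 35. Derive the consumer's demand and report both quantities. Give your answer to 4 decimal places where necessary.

MRS = MU_x_1/MU_x_2 = (1/4)·(x_2/x_1)^(4). Set equal to p_1/p_2.
Solve for the ratio: x_2/x_1 = [4·p_1/p_2]^(0.25).
With the ratio pinned down, the budget gives x_1* = m/(p_1 + p_2·(x_2/x_1)) and x_2* = (x_2/x_1)·x_1*.
Numerically x_2/x_1 = 1.519471, so x_1* = 35/(12.66 + 9.5·1.519471) = 1.2918 and x_2* = 1.519471·1.2918 = 1.9628.

x_1* = 1.2918, x_2* = 1.9628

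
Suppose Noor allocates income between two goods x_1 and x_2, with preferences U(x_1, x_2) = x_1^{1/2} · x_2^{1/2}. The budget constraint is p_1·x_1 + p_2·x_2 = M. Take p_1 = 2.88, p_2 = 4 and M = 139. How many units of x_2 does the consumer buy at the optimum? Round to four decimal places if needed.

Demand: x_1*(p_1,p_2,M) = 0.5·M/p_1 and x_2* = 0.5·M/p_2.
At p_1=2.88, p_2=4, M=139: x_2* = 0.5·139/4 = 17.375.

x_2* = 17.375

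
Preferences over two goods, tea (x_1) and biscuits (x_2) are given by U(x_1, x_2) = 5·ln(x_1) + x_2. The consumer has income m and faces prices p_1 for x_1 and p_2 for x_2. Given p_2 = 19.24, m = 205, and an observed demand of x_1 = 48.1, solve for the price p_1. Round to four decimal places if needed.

p_1 = 2

Set MRS = p_1/p_2: (5/x_1)/1 = p_1/p_2.
So x_1*(p_1,p_2) = 5·p_2/p_1, independent of income; and x_2* = (m − 5·p_2)/p_2.
Set x_1* = 48.1 in the demand function and solve for p_1: p_1 = 2.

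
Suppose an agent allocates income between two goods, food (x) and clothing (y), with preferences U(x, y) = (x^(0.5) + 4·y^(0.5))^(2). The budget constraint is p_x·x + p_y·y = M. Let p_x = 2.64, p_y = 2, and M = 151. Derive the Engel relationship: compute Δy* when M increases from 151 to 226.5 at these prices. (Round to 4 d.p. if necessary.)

MRS = MU_x/MU_y = (1/4)·(y/x)^(0.5). Set equal to p_x/p_y.
Hence y/x = (4·p_x/p_y)^(1/(0.5)), i.e. raised to the 2 power.
Substitute y = (y/x)·x into the budget: x* = M/(p_x + p_y·(y/x)).
Numerically y/x = 27.8784, so x* = 151/(2.64 + 2·27.8784) = 2.5858 and y* = 27.8784·2.5858 = 72.0868.
At M' = 226.5: y* = 108.1302. Change: 108.1302 − 72.0868 = 36.0434.

Δy* = 36.0434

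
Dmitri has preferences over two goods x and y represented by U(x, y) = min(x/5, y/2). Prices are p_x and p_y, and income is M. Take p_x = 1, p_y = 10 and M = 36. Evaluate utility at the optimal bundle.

Leontief preferences: the optimum is at the kink where x/5 = y/2, i.e. y = (2/5)·x.
Budget: p_x·x + p_y·(2/5)·x = M, so (5·p_x + 2·p_y)·x = 5·M.
Demand: x*(p_x,p_y,M) = 5·M/(5·p_x + 2·p_y), y* = 2·M/(5·p_x + 2·p_y).
Here 5·1 + 2·10 = 25, giving x* = 7.2 and y* = 2.88.
Utility at the optimum: U(7.2, 2.88) = 1.44.

V = 1.44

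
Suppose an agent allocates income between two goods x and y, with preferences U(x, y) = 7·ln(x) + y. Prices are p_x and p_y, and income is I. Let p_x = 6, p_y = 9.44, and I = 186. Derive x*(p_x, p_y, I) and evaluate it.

x* = 11.0133

MU_x = 7/x, MU_y = 1. Tangency: 7/x = p_x/p_y.
So x*(p_x,p_y) = 7·p_y/p_x, independent of income; and y* = (I − 7·p_y)/p_y.
At the given prices: x* = 7·9.44/6 = 11.0133.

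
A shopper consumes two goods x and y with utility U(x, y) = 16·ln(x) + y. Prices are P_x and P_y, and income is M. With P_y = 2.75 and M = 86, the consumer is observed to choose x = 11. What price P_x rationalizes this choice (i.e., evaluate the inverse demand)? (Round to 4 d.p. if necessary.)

P_x = 4

Set MRS = P_x/P_y: (16/x)/1 = P_x/P_y.
So x*(P_x,P_y) = 16·P_y/P_x, independent of income; and y* = (M − 16·P_y)/P_y.
Set x* = 11 in the demand function and solve for P_x: P_x = 4.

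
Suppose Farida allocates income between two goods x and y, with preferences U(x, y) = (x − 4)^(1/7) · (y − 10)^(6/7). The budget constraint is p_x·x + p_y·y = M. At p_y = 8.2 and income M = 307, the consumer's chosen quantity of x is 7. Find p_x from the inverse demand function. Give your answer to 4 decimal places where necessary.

MRS = (1/6)·(y−10)/(x−4). Tangency with p_x/p_y gives y−10 = 6·(p_x/p_y)·(x−4).
After buying the subsistence bundle (4, 10), a share 1/7 of the remaining income goes to x: x* = 4 + 1/7·(M − 4p_x − 10p_y)/p_x.
Set x* = 7 in the demand function and solve for p_x: p_x = 9.

p_x = 9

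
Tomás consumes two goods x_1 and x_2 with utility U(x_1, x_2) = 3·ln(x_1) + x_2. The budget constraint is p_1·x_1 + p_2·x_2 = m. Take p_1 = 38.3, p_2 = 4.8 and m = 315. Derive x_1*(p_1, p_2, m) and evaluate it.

Set MRS = p_1/p_2: (3/x_1)/1 = p_1/p_2.
So x_1*(p_1,p_2) = 3·p_2/p_1, independent of income; and x_2* = (m − 3·p_2)/p_2.
At the given prices: x_1* = 3·4.8/38.3 = 0.376.

x_1* = 0.376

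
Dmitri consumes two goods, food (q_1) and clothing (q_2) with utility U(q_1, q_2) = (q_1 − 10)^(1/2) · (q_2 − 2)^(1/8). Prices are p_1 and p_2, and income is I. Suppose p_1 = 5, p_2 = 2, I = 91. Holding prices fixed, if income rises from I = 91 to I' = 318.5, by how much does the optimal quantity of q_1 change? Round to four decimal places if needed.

Δq_1* = 36.4

This is Cobb-Douglas in (q_1−10, q_2−2): tangency gives 0.5·p_2·(q_2−2) = 0.125·p_1·(q_1−10).
After buying the subsistence bundle (10, 2), a share 0.8 of the remaining income goes to q_1: q_1* = 10 + 0.8·(I − 10p_1 − 2p_2)/p_1.
Discretionary income = 91 − 10·5 − 2·2 = 37; q_1* = 10 + 0.8·37/5 = 15.92.
At I' = 318.5: q_1* = 52.32. Change: 52.32 − 15.92 = 36.4.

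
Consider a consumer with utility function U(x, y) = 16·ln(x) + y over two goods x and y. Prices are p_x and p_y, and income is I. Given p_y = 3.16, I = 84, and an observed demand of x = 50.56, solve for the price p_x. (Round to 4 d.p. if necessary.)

MU_x = 16/x, MU_y = 1. Tangency: 16/x = p_x/p_y.
So x*(p_x,p_y) = 16·p_y/p_x, independent of income; and y* = (I − 16·p_y)/p_y.
Set x* = 50.56 in the demand function and solve for p_x: p_x = 1.

p_x = 1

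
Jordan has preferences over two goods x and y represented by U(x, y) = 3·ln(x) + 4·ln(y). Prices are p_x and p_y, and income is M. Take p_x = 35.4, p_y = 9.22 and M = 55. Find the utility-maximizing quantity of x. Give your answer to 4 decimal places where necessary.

x* = 0.6659

The MRS is (3/4)·y/x. Set MRS = p_x/p_y.
So 3·p_y·y = 4·p_x·x; combined with the budget, a share 3/7 of income goes to x.
Demand: x*(p_x,p_y,M) = 3/7·M/p_x and y* = 4/7·M/p_y.
At p_x=35.4, p_y=9.22, M=55: x* = 3/7·55/35.4 = 0.6659.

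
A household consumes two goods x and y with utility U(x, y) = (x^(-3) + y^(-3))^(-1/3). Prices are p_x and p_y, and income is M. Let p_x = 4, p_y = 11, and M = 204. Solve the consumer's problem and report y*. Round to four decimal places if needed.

Substitute y = (y/x)·x into the budget: x* = M/(p_x + p_y·(y/x)).
Numerically y/x = 0.776545, so x* = 204/(4 + 11·0.776545) = 16.2653 and y* = 0.776545·16.2653 = 12.6308.

y* = 12.6308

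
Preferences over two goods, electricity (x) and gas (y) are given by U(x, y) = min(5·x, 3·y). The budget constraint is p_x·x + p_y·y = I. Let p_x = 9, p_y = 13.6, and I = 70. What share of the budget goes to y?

Here 3·9 + 5·13.6 = 95, giving x* = 2.2105 and y* = 3.6842.
Expenditure on y: 13.6·3.6842 = 50.1053; share = 0.7158.

share on y = 0.7158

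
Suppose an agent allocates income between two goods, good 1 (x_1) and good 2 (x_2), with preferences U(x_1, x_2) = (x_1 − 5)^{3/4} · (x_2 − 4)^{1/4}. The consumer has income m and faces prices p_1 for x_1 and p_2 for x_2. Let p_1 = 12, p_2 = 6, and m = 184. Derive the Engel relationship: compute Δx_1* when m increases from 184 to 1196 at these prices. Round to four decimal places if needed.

Δx_1* = 63.25

Let x_1' = x_1−5, x_2' = x_2−4. MRS = 3·x_2'/x_1' = p_1/p_2.
After buying the subsistence bundle (5, 4), a share 0.75 of the remaining income goes to x_1: x_1* = 5 + 0.75·(m − 5p_1 − 4p_2)/p_1.
Discretionary income = 184 − 5·12 − 4·6 = 100; x_1* = 5 + 0.75·100/12 = 11.25.
At m' = 1196: x_1* = 74.5. Change: 74.5 − 11.25 = 63.25.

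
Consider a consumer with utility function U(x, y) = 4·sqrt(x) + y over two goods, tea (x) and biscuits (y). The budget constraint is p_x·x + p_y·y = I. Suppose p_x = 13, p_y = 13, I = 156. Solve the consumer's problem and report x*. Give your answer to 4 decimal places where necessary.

x* = 4

Utility is quasi-linear in y; the FOC for x is 2/√x = p_x/p_y.
Solve: √x = 2·p_y/p_x, so x*(p_x,p_y) = (2·p_y/p_x)², and y* = (I − p_x·x*)/p_y.
Plugging in: x* = (2·13/13)² = 4.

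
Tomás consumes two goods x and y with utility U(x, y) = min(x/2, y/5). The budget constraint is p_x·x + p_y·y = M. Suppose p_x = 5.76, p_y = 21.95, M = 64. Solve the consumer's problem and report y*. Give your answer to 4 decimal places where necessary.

Leontief preferences: the optimum is at the kink where x/2 = y/5, i.e. y = (5/2)·x.
Budget: p_x·x + p_y·(5/2)·x = M, so (2·p_x + 5·p_y)·x = 2·M.
Demand: x*(p_x,p_y,M) = 2·M/(2·p_x + 5·p_y), y* = 5·M/(2·p_x + 5·p_y).
Here 2·5.76 + 5·21.95 = 121.27, giving y* = 2.6387.

y* = 2.6387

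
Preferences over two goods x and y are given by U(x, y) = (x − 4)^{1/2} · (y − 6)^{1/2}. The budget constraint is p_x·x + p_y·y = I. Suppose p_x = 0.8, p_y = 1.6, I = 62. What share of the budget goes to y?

This is Cobb-Douglas in (x−4, y−6): tangency gives 0.5·p_y·(y−6) = 0.5·p_x·(x−4).
Substituting into the budget: x* = 4 + 0.5·(I − 4·p_x − 6·p_y)/p_x, and y* = 6 + 0.5·(…)/p_y.
Discretionary income = 62 − 4·0.8 − 6·1.6 = 49.2; x* = 4 + 0.5·49.2/0.8 = 34.75; y* = 6 + 0.5·49.2/1.6 = 21.375.
Expenditure on y: 1.6·21.375 = 34.2; share = 0.5516.

share on y = 0.5516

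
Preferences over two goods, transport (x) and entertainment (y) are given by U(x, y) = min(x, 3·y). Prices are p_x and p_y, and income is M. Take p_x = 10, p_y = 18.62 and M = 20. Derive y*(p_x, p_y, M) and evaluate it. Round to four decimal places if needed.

y* = 0.4114

Leontief preferences: the optimum is at the kink where x/3 = y/1, i.e. y = (1/3)·x.
Budget: p_x·x + p_y·(1/3)·x = M, so (3·p_x + p_y)·x = 3·M.
Demand: x*(p_x,p_y,M) = 3·M/(3·p_x + p_y), y* = M/(3·p_x + p_y).
Here 3·10 + 18.62 = 48.62, giving y* = 0.4114.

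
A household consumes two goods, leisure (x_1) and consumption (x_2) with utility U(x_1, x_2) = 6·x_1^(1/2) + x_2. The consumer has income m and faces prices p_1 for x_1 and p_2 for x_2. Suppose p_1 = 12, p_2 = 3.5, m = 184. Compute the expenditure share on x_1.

share on x_1 = 0.0499

Set MRS = p_1/p_2: 3·x_1^(−1/2) = p_1/p_2.
Solve: √x_1 = 3·p_2/p_1, so x_1*(p_1,p_2) = (3·p_2/p_1)², and x_2* = (m − p_1·x_1*)/p_2.
Plugging in: x_1* = (3·3.5/12)² = 0.7656, x_2* = 49.9464.
Expenditure on x_1: 12·0.7656 = 9.1875; share = 0.0499.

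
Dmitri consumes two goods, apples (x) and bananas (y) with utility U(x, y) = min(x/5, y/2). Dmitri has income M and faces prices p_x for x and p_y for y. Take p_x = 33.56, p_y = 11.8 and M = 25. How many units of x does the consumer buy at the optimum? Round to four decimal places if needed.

x* = 0.6531

Leontief preferences: the optimum is at the kink where x/5 = y/2, i.e. y = (2/5)·x.
Budget: p_x·x + p_y·(2/5)·x = M, so (5·p_x + 2·p_y)·x = 5·M.
Demand: x*(p_x,p_y,M) = 5·M/(5·p_x + 2·p_y), y* = 2·M/(5·p_x + 2·p_y).
Here 5·33.56 + 2·11.8 = 191.4, giving x* = 0.6531.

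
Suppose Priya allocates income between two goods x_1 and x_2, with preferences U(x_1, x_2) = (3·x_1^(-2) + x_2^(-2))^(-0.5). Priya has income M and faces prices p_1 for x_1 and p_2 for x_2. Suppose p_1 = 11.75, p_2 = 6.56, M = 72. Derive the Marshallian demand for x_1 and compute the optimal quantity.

x_1* = 4.1682

MRS = MU_x_1/MU_x_2 = 3·(x_2/x_1)^(3). Set equal to p_1/p_2.
Hence x_2/x_1 = ((1/3)·p_1/p_2)^(1/(3)), i.e. raised to the 1/3 power.
With the ratio pinned down, the budget gives x_1* = M/(p_1 + p_2·(x_2/x_1)) and x_2* = (x_2/x_1)·x_1*.
Numerically x_2/x_1 = 0.842049, so x_1* = 72/(11.75 + 6.56·0.842049) = 4.1682.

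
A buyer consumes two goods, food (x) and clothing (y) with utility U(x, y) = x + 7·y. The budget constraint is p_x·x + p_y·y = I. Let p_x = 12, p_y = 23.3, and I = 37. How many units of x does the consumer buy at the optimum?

Perfect substitutes: compare marginal utility per dollar. 1/p_x vs 7/p_y → 0.0833 vs 0.3004.
y gives more utility per dollar, so spend all income on y: y* = I/p_y, x* = 0.
Numerically: x* = 0, y* = 1.588.

x* = 0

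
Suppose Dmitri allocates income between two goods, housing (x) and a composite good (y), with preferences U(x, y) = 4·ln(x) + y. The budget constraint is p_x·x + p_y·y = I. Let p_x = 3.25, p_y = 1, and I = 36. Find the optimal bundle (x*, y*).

MU_x = 4/x, MU_y = 1. Tangency: 4/x = p_x/p_y.
So x*(p_x,p_y) = 4·p_y/p_x, independent of income; and y* = (I − 4·p_y)/p_y.
At the given prices: x* = 4·1/3.25 = 1.2308, and y* = 32.

x* = 1.2308, y* = 32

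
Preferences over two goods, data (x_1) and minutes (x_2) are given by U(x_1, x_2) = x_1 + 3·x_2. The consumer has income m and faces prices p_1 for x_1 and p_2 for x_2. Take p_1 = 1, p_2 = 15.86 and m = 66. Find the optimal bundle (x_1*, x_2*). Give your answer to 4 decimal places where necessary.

Perfect substitutes: compare marginal utility per dollar. 1/p_1 vs 3/p_2 → 1 vs 0.1892.
x_1 gives more utility per dollar, so spend all income on x_1: x_1* = m/p_1, x_2* = 0.
Numerically: x_1* = 66, x_2* = 0.

x_1* = 66, x_2* = 0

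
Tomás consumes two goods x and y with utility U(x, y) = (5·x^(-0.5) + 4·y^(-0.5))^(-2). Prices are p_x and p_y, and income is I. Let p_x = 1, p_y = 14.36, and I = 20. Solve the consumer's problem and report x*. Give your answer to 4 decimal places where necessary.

x* = 6.4628

From the CES first-order condition, (5/4)·(y/x)^(1.5) = p_x/p_y.
Solve for the ratio: y/x = [(4/5)·p_x/p_y]^(2/3).
With the ratio pinned down, the budget gives x* = I/(p_x + p_y·(y/x)) and y* = (y/x)·x*.
Numerically y/x = 0.145867, so x* = 20/(1 + 14.36·0.145867) = 6.4628.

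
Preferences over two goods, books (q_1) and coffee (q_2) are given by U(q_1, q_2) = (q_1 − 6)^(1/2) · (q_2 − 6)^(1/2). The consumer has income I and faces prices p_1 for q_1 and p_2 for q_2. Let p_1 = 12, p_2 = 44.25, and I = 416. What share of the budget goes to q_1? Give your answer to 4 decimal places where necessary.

After buying the subsistence bundle (6, 6), a share 0.5 of the remaining income goes to q_1: q_1* = 6 + 0.5·(I − 6p_1 − 6p_2)/p_1.
Discretionary income = 416 − 6·12 − 6·44.25 = 78.5; q_1* = 6 + 0.5·78.5/12 = 9.2708; q_2* = 6 + 0.5·78.5/44.25 = 6.887.
Expenditure on q_1: 12·9.2708 = 111.25; share = 0.2674.

share on q_1 = 0.2674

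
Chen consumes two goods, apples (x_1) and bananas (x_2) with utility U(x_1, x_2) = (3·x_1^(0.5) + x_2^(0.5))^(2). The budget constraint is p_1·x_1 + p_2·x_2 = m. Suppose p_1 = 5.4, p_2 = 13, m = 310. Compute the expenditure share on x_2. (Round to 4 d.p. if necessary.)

MRS = MU_x_1/MU_x_2 = 3·(x_2/x_1)^(0.5). Set equal to p_1/p_2.
Hence x_2/x_1 = ((1/3)·p_1/p_2)^(1/(0.5)), i.e. raised to the 2 power.
Substitute x_2 = (x_2/x_1)·x_1 into the budget: x_1* = m/(p_1 + p_2·(x_2/x_1)).
Numerically x_2/x_1 = 0.019172, so x_1* = 310/(5.4 + 13·0.019172) = 54.8747 and x_2* = 0.019172·54.8747 = 1.052.
Expenditure on x_2: 13·1.052 = 13.6765; share = 0.0441.

share on x_2 = 0.0441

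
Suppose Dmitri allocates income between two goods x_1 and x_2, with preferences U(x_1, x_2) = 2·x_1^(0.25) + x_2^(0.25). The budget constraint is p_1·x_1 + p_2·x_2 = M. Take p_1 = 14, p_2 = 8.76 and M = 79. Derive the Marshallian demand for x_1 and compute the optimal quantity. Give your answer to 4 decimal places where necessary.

x_1* = 3.8545

From the CES first-order condition, 2·(x_2/x_1)^(0.75) = p_1/p_2.
Solve for the ratio: x_2/x_1 = [(1/2)·p_1/p_2]^(4/3).
With the ratio pinned down, the budget gives x_1* = M/(p_1 + p_2·(x_2/x_1)) and x_2* = (x_2/x_1)·x_1*.
Numerically x_2/x_1 = 0.741524, so x_1* = 79/(14 + 8.76·0.741524) = 3.8545.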